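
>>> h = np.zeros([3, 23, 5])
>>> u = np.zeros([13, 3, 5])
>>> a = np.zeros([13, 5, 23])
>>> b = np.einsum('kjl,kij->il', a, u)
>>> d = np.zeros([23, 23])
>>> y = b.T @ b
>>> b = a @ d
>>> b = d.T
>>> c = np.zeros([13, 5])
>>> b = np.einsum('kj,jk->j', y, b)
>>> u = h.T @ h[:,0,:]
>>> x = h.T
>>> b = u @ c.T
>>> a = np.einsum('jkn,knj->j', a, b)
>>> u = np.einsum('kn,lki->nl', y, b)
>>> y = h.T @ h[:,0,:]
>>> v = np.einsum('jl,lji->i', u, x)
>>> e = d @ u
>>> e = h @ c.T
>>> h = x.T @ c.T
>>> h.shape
(3, 23, 13)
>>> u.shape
(23, 5)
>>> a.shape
(13,)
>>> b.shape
(5, 23, 13)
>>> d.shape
(23, 23)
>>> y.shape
(5, 23, 5)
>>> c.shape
(13, 5)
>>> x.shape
(5, 23, 3)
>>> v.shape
(3,)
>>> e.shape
(3, 23, 13)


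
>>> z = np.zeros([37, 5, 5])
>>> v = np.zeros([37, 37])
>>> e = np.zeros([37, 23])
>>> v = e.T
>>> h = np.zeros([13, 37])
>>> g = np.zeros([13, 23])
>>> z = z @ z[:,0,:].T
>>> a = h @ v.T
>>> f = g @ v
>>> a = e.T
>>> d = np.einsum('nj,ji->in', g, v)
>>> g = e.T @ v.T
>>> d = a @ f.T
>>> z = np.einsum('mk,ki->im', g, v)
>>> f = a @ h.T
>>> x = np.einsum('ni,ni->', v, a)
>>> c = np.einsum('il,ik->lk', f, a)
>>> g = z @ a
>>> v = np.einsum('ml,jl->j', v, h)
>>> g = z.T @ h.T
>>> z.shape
(37, 23)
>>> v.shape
(13,)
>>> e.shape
(37, 23)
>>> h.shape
(13, 37)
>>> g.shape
(23, 13)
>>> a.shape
(23, 37)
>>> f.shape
(23, 13)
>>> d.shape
(23, 13)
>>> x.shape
()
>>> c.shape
(13, 37)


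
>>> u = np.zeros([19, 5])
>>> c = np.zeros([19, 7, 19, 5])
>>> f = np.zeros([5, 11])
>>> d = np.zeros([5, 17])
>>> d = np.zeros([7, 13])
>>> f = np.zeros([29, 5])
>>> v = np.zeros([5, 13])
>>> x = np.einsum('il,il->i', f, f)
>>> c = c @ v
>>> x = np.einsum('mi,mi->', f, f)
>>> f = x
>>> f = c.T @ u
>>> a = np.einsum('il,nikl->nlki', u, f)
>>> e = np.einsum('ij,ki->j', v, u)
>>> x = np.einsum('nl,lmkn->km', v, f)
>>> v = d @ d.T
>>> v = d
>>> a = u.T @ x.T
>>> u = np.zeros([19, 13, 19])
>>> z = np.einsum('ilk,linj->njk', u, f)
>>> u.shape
(19, 13, 19)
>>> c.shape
(19, 7, 19, 13)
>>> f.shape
(13, 19, 7, 5)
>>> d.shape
(7, 13)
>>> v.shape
(7, 13)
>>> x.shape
(7, 19)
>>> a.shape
(5, 7)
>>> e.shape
(13,)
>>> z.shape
(7, 5, 19)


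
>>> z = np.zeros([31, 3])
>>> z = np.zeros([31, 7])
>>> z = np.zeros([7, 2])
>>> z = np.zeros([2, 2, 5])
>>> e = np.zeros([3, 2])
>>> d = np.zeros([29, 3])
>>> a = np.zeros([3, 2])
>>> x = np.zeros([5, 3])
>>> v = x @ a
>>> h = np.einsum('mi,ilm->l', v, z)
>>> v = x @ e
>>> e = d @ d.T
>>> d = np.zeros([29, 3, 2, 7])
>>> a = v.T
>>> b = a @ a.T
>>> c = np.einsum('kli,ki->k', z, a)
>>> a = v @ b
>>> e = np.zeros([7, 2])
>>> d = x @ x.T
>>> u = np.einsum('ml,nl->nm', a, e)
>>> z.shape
(2, 2, 5)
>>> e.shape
(7, 2)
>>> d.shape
(5, 5)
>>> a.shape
(5, 2)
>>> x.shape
(5, 3)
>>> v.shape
(5, 2)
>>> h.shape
(2,)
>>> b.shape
(2, 2)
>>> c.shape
(2,)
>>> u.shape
(7, 5)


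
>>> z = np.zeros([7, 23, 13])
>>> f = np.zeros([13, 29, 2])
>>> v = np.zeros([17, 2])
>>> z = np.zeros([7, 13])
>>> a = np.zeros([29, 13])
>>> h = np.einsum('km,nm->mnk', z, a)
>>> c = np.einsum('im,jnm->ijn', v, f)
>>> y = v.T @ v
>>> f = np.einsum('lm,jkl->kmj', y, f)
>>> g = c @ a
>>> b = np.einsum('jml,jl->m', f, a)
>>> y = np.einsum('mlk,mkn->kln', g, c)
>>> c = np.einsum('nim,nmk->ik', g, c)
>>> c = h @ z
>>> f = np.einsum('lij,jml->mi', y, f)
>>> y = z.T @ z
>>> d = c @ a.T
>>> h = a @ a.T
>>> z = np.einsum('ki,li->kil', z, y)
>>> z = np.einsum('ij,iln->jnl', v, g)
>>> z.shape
(2, 13, 13)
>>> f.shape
(2, 13)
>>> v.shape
(17, 2)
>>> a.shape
(29, 13)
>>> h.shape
(29, 29)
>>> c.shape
(13, 29, 13)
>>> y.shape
(13, 13)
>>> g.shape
(17, 13, 13)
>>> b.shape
(2,)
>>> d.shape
(13, 29, 29)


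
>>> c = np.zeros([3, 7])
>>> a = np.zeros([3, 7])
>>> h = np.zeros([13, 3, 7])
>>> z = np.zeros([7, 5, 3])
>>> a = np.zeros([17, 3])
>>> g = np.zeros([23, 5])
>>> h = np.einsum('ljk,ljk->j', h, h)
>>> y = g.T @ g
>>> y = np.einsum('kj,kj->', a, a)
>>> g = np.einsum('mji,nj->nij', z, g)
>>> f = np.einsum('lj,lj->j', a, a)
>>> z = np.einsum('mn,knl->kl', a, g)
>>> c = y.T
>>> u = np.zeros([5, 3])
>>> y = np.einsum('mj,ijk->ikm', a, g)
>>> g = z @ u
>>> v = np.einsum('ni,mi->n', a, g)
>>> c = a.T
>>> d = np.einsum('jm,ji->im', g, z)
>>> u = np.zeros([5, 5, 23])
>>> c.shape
(3, 17)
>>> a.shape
(17, 3)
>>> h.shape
(3,)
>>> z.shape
(23, 5)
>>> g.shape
(23, 3)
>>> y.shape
(23, 5, 17)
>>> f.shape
(3,)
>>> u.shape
(5, 5, 23)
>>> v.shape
(17,)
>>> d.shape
(5, 3)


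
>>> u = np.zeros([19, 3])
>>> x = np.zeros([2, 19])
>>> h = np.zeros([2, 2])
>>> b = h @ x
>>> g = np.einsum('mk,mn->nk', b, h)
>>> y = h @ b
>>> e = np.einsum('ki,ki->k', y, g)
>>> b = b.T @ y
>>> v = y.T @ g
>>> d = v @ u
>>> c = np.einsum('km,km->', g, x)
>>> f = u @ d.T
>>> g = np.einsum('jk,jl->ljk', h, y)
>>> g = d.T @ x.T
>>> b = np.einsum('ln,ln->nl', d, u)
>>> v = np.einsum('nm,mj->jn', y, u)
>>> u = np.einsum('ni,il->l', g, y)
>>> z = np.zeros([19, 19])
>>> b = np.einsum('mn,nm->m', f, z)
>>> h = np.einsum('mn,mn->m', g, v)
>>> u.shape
(19,)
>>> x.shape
(2, 19)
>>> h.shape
(3,)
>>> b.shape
(19,)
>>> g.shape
(3, 2)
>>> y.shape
(2, 19)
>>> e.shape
(2,)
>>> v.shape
(3, 2)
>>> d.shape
(19, 3)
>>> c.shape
()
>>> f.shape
(19, 19)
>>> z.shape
(19, 19)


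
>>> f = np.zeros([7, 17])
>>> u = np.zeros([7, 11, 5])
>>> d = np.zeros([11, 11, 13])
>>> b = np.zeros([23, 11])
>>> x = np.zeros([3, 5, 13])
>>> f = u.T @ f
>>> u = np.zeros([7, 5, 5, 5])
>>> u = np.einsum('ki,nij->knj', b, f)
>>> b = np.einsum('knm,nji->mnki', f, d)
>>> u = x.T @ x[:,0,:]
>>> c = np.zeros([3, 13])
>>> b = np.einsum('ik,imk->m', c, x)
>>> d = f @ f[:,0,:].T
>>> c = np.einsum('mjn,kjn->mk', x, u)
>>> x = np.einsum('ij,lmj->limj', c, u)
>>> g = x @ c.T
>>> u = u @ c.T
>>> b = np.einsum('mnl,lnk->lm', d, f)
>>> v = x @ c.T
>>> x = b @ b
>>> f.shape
(5, 11, 17)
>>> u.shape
(13, 5, 3)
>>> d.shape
(5, 11, 5)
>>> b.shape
(5, 5)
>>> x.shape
(5, 5)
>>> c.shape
(3, 13)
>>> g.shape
(13, 3, 5, 3)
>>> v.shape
(13, 3, 5, 3)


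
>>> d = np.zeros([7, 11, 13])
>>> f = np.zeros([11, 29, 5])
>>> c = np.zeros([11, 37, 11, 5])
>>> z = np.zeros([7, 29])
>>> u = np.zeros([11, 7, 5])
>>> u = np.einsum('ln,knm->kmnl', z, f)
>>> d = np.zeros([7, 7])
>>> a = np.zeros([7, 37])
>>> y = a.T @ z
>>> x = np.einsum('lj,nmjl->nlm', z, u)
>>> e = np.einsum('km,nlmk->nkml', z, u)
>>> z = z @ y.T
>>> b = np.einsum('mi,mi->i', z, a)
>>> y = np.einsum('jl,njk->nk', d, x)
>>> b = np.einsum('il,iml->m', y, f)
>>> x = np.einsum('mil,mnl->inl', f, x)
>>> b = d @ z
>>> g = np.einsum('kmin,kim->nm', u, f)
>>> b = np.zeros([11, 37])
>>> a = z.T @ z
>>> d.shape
(7, 7)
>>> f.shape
(11, 29, 5)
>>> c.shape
(11, 37, 11, 5)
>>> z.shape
(7, 37)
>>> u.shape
(11, 5, 29, 7)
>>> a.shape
(37, 37)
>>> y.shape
(11, 5)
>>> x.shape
(29, 7, 5)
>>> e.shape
(11, 7, 29, 5)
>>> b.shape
(11, 37)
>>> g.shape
(7, 5)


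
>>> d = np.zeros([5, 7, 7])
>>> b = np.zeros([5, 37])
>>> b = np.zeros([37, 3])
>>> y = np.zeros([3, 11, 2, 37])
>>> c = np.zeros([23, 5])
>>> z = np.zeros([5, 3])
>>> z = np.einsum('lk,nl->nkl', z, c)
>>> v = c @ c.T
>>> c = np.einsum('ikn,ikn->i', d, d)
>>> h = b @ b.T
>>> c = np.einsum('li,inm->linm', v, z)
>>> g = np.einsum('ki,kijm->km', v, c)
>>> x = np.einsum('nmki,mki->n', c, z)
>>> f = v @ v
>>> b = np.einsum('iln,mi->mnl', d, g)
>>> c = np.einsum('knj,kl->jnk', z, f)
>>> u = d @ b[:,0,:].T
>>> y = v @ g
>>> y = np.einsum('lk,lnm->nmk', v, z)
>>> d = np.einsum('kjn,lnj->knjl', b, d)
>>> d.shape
(23, 7, 7, 5)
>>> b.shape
(23, 7, 7)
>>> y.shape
(3, 5, 23)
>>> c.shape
(5, 3, 23)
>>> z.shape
(23, 3, 5)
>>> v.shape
(23, 23)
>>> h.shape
(37, 37)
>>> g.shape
(23, 5)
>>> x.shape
(23,)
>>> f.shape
(23, 23)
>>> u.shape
(5, 7, 23)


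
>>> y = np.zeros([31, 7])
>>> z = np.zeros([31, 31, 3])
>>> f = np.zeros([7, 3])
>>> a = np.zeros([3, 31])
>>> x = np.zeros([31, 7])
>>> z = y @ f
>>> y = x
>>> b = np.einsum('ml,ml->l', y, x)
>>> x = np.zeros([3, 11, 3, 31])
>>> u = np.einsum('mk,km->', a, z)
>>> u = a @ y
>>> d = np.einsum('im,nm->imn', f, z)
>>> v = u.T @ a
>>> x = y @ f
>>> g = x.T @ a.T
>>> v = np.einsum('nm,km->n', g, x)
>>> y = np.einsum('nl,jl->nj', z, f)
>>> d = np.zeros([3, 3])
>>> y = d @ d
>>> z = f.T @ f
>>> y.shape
(3, 3)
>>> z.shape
(3, 3)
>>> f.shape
(7, 3)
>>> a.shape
(3, 31)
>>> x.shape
(31, 3)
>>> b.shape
(7,)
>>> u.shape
(3, 7)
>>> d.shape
(3, 3)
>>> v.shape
(3,)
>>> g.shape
(3, 3)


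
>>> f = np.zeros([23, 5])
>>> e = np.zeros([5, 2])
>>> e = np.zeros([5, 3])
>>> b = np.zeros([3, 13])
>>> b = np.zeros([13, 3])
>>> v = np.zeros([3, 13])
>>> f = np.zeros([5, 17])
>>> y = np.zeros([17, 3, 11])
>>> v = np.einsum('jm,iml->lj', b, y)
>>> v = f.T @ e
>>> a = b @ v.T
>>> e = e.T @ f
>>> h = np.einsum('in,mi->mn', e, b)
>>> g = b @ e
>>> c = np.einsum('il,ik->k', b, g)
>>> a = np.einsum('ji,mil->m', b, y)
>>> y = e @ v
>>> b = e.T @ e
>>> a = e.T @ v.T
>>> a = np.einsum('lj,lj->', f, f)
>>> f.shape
(5, 17)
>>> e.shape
(3, 17)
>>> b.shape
(17, 17)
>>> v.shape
(17, 3)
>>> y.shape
(3, 3)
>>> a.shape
()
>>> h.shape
(13, 17)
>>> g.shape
(13, 17)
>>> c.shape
(17,)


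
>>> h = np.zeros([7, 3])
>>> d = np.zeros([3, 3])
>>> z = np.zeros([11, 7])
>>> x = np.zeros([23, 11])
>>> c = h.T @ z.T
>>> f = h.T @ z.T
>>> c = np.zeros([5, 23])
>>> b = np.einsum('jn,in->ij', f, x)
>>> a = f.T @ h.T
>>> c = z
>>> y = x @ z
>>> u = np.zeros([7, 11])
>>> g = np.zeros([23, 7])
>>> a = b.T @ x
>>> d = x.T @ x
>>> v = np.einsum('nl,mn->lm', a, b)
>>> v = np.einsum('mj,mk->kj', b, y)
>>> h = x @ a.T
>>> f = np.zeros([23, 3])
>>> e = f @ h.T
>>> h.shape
(23, 3)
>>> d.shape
(11, 11)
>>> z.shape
(11, 7)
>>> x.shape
(23, 11)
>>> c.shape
(11, 7)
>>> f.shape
(23, 3)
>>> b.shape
(23, 3)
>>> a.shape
(3, 11)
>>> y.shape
(23, 7)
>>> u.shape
(7, 11)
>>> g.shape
(23, 7)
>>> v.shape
(7, 3)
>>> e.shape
(23, 23)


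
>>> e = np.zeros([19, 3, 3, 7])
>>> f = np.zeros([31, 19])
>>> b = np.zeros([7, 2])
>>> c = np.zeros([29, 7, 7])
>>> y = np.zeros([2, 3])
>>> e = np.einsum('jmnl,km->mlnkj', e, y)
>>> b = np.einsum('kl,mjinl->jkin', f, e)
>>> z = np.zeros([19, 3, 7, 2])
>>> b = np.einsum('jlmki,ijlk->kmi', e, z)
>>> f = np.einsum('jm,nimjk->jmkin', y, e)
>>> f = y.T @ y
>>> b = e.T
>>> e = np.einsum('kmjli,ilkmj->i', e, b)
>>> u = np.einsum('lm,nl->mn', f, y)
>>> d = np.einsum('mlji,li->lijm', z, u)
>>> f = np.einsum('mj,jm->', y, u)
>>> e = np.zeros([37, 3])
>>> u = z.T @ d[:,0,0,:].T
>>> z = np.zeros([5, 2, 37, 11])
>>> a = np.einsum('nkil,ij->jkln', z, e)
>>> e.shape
(37, 3)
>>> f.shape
()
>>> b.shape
(19, 2, 3, 7, 3)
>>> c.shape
(29, 7, 7)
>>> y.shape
(2, 3)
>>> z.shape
(5, 2, 37, 11)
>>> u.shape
(2, 7, 3, 3)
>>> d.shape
(3, 2, 7, 19)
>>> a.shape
(3, 2, 11, 5)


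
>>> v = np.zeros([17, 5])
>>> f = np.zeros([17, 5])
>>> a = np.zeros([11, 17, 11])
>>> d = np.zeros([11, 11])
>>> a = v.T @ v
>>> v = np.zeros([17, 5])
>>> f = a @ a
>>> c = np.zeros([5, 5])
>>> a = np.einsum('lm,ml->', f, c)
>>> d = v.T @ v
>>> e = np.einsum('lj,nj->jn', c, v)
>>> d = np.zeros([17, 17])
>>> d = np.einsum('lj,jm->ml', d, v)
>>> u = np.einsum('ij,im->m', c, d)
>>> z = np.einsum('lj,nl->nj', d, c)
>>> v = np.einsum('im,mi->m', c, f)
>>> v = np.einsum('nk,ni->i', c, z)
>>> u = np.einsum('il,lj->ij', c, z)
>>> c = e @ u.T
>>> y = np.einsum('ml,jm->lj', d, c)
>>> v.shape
(17,)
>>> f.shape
(5, 5)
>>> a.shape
()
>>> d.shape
(5, 17)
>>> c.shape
(5, 5)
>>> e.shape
(5, 17)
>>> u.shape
(5, 17)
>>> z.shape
(5, 17)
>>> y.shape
(17, 5)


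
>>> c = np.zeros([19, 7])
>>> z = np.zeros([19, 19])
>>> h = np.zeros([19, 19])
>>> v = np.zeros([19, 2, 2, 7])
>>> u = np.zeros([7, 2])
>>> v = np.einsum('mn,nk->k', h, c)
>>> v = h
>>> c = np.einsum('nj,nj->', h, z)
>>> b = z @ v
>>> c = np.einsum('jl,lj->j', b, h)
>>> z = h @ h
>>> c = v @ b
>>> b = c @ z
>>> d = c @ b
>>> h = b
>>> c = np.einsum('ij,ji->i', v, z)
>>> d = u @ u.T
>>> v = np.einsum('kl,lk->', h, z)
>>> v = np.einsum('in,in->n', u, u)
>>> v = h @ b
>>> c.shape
(19,)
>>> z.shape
(19, 19)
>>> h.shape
(19, 19)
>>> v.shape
(19, 19)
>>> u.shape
(7, 2)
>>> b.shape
(19, 19)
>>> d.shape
(7, 7)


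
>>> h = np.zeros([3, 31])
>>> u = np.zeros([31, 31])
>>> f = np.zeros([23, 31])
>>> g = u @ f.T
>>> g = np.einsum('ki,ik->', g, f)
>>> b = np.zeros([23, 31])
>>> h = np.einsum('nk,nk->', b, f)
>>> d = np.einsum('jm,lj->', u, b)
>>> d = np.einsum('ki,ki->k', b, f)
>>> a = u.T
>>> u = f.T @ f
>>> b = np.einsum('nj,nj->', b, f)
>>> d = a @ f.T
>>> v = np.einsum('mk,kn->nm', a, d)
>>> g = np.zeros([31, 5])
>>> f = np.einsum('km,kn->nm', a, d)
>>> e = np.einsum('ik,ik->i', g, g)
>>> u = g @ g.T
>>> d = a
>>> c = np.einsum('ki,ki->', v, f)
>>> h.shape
()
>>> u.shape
(31, 31)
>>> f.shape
(23, 31)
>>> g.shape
(31, 5)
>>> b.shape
()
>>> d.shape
(31, 31)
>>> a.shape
(31, 31)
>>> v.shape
(23, 31)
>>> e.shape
(31,)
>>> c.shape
()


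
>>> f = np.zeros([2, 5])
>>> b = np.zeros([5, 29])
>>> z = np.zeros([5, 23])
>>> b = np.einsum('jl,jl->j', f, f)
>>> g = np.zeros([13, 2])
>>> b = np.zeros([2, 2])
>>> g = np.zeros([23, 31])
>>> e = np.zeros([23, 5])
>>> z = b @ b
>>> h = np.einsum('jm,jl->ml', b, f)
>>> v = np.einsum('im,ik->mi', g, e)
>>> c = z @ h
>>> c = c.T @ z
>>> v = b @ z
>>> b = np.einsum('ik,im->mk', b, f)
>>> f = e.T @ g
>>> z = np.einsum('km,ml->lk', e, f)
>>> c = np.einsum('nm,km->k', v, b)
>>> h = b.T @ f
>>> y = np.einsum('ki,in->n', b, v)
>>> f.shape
(5, 31)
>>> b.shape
(5, 2)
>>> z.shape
(31, 23)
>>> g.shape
(23, 31)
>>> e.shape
(23, 5)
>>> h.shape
(2, 31)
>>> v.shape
(2, 2)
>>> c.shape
(5,)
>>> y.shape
(2,)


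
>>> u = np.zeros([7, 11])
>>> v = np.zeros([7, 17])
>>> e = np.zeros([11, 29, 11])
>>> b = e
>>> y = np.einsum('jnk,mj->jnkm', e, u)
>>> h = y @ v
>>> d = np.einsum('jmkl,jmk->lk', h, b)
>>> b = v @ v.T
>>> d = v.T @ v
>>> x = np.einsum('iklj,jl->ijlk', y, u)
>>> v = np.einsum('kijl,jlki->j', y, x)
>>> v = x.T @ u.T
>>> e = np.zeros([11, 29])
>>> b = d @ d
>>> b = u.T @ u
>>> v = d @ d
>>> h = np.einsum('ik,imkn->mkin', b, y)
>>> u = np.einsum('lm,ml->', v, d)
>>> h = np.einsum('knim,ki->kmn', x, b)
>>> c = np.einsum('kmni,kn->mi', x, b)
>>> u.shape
()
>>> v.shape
(17, 17)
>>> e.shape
(11, 29)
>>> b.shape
(11, 11)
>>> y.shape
(11, 29, 11, 7)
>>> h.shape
(11, 29, 7)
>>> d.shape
(17, 17)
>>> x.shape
(11, 7, 11, 29)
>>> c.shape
(7, 29)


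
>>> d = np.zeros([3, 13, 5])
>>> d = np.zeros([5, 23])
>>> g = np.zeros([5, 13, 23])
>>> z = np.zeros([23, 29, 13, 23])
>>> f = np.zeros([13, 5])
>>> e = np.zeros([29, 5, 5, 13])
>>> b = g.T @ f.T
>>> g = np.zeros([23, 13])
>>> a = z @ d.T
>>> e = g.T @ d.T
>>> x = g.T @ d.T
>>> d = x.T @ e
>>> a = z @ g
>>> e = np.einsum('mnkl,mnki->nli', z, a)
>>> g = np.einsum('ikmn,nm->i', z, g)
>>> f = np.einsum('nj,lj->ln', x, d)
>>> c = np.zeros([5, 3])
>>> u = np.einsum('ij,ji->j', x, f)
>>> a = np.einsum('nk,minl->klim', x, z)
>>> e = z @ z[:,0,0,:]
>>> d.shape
(5, 5)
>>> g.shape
(23,)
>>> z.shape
(23, 29, 13, 23)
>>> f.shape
(5, 13)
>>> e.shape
(23, 29, 13, 23)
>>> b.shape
(23, 13, 13)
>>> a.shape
(5, 23, 29, 23)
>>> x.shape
(13, 5)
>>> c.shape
(5, 3)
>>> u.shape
(5,)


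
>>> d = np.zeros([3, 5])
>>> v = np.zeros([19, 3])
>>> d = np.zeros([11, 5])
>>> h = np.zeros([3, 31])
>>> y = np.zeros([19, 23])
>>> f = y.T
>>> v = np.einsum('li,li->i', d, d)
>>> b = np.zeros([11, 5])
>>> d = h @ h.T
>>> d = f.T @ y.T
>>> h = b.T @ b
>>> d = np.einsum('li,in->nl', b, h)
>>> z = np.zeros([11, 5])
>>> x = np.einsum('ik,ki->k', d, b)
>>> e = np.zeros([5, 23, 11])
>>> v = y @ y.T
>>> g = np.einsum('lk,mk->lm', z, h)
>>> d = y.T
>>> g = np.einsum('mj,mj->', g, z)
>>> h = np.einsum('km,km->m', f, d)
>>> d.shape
(23, 19)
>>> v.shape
(19, 19)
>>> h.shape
(19,)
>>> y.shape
(19, 23)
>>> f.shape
(23, 19)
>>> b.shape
(11, 5)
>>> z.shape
(11, 5)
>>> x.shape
(11,)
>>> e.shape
(5, 23, 11)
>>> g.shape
()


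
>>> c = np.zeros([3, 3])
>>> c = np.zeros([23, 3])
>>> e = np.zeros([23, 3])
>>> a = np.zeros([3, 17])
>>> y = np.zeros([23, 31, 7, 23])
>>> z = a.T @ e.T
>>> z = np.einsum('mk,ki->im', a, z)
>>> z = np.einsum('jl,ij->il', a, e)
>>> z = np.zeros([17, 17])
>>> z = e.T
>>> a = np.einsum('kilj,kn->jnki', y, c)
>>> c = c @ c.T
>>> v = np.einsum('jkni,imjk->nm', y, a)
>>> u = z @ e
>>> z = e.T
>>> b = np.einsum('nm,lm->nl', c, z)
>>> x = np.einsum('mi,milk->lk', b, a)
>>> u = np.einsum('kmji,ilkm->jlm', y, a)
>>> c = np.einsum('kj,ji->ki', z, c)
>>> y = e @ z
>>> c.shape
(3, 23)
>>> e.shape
(23, 3)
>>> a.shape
(23, 3, 23, 31)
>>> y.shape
(23, 23)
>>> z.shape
(3, 23)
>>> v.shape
(7, 3)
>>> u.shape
(7, 3, 31)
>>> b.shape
(23, 3)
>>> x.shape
(23, 31)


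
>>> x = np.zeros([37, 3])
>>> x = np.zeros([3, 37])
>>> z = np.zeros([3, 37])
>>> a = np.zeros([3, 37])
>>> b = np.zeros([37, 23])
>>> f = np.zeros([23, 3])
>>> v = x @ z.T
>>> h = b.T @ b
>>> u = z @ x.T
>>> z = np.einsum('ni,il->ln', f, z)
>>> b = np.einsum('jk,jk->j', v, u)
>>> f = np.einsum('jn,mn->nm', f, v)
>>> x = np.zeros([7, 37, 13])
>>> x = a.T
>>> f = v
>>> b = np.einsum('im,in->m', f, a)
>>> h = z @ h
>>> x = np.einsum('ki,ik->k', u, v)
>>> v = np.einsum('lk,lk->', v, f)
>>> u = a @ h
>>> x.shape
(3,)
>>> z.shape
(37, 23)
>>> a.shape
(3, 37)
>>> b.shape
(3,)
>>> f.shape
(3, 3)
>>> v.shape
()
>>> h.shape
(37, 23)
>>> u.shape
(3, 23)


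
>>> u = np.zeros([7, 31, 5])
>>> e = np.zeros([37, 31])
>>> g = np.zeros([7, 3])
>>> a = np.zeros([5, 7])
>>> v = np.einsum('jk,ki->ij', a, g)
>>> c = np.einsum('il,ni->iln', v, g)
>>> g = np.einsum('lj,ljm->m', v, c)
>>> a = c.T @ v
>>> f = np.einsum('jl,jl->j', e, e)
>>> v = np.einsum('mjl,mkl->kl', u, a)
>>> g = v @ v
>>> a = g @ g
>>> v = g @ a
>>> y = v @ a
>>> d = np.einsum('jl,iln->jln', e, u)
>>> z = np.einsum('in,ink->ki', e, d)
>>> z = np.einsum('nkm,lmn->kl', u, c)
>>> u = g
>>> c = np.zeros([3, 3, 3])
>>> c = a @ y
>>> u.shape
(5, 5)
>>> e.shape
(37, 31)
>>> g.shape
(5, 5)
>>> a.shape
(5, 5)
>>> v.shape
(5, 5)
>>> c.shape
(5, 5)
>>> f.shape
(37,)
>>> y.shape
(5, 5)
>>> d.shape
(37, 31, 5)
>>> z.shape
(31, 3)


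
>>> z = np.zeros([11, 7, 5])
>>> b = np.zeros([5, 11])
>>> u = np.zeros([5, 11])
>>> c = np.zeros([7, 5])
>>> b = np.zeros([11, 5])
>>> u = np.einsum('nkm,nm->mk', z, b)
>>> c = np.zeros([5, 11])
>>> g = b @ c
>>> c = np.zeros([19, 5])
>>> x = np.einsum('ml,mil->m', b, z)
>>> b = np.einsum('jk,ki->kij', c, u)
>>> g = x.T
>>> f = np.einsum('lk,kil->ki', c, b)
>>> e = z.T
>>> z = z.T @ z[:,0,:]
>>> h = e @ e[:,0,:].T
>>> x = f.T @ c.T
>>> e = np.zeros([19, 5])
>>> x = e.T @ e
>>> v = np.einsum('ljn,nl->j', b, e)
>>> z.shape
(5, 7, 5)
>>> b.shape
(5, 7, 19)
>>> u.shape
(5, 7)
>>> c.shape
(19, 5)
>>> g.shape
(11,)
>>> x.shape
(5, 5)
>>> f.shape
(5, 7)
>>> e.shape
(19, 5)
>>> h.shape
(5, 7, 5)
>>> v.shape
(7,)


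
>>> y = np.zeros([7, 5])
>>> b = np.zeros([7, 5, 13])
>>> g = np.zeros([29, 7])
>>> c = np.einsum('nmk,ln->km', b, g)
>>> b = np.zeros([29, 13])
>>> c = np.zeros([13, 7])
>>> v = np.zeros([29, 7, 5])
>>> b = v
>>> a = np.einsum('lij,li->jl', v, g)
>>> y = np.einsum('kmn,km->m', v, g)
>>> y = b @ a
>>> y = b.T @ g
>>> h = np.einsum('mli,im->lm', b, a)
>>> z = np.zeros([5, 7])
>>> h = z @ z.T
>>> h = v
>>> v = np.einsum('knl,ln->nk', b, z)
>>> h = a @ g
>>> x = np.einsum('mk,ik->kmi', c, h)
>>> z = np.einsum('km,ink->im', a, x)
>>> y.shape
(5, 7, 7)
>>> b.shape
(29, 7, 5)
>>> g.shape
(29, 7)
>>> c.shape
(13, 7)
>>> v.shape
(7, 29)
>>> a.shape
(5, 29)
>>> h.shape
(5, 7)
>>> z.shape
(7, 29)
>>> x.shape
(7, 13, 5)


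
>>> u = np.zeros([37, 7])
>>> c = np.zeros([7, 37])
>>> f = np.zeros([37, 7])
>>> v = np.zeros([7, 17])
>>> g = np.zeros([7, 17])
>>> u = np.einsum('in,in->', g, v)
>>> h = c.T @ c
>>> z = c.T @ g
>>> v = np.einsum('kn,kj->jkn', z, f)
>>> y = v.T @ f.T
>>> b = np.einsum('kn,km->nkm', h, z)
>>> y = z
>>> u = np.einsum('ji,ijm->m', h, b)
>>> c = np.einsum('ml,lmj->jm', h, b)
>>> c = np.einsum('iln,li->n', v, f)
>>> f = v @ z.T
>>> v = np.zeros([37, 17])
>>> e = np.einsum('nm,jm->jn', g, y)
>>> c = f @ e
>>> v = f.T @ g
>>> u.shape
(17,)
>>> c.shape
(7, 37, 7)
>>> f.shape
(7, 37, 37)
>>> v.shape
(37, 37, 17)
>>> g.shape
(7, 17)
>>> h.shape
(37, 37)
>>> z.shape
(37, 17)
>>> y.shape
(37, 17)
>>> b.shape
(37, 37, 17)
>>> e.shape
(37, 7)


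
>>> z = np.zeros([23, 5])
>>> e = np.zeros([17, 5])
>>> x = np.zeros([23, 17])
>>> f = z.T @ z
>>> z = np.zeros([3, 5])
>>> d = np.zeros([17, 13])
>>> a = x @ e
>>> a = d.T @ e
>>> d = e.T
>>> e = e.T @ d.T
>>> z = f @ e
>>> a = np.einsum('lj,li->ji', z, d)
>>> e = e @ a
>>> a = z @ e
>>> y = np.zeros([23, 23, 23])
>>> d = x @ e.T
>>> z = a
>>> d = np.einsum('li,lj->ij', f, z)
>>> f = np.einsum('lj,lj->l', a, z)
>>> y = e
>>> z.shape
(5, 17)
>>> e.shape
(5, 17)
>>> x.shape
(23, 17)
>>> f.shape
(5,)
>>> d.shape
(5, 17)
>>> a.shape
(5, 17)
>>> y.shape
(5, 17)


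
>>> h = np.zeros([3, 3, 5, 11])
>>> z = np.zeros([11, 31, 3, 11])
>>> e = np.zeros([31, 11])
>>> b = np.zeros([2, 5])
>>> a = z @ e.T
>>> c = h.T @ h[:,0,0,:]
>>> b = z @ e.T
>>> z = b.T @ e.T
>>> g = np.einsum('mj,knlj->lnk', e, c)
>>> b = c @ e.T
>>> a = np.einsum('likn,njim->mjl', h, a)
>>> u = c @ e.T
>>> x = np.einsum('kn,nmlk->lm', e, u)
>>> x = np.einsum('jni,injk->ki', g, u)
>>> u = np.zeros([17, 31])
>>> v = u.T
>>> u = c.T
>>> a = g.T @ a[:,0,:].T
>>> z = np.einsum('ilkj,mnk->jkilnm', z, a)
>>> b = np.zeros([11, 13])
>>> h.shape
(3, 3, 5, 11)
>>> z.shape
(31, 31, 31, 3, 5, 11)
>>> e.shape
(31, 11)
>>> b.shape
(11, 13)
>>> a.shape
(11, 5, 31)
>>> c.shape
(11, 5, 3, 11)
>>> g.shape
(3, 5, 11)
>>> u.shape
(11, 3, 5, 11)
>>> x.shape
(31, 11)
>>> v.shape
(31, 17)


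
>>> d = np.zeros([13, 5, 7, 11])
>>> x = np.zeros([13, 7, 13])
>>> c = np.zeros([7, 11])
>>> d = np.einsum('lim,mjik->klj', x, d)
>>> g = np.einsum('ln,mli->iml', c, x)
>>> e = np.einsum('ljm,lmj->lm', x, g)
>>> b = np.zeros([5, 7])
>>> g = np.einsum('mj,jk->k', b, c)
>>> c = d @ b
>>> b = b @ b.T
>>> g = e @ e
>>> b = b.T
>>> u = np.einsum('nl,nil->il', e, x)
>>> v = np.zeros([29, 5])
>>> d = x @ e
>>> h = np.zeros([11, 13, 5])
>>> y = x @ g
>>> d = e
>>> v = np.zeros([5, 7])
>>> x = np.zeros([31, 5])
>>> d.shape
(13, 13)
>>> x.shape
(31, 5)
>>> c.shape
(11, 13, 7)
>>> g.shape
(13, 13)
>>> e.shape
(13, 13)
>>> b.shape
(5, 5)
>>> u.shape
(7, 13)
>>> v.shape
(5, 7)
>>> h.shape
(11, 13, 5)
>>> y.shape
(13, 7, 13)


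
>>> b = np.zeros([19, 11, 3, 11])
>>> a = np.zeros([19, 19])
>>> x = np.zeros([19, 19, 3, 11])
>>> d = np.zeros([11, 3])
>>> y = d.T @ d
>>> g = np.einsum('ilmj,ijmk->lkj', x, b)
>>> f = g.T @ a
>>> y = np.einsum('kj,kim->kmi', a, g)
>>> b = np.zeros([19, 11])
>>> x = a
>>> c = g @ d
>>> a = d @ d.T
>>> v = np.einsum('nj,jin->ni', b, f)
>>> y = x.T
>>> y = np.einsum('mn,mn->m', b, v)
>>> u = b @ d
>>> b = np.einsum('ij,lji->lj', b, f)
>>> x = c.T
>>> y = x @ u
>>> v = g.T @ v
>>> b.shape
(11, 11)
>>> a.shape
(11, 11)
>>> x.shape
(3, 11, 19)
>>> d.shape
(11, 3)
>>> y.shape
(3, 11, 3)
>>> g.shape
(19, 11, 11)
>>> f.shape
(11, 11, 19)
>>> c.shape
(19, 11, 3)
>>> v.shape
(11, 11, 11)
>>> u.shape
(19, 3)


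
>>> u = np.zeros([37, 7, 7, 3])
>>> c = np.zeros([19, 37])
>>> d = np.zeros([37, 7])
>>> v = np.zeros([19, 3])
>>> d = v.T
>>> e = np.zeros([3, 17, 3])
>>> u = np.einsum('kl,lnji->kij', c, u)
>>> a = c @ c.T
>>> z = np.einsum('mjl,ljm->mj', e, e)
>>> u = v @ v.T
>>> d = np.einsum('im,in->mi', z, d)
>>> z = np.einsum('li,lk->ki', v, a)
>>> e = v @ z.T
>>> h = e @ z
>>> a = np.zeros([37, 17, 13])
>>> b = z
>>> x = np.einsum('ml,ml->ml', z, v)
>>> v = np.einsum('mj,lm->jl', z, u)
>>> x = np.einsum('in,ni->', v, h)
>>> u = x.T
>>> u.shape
()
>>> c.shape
(19, 37)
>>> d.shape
(17, 3)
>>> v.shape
(3, 19)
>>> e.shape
(19, 19)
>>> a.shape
(37, 17, 13)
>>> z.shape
(19, 3)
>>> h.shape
(19, 3)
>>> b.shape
(19, 3)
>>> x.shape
()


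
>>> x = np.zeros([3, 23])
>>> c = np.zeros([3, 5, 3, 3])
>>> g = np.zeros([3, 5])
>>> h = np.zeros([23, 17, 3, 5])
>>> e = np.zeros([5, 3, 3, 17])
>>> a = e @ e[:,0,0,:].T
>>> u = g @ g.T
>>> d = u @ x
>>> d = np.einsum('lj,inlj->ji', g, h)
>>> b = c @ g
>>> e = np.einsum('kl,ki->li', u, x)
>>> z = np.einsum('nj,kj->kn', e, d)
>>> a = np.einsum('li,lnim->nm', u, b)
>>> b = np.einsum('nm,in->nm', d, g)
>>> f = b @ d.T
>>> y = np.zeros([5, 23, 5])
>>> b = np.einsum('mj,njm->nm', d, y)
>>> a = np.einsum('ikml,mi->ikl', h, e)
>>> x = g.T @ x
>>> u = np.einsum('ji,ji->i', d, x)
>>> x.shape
(5, 23)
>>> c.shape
(3, 5, 3, 3)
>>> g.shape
(3, 5)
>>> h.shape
(23, 17, 3, 5)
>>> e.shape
(3, 23)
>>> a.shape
(23, 17, 5)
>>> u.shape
(23,)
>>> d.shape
(5, 23)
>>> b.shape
(5, 5)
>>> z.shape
(5, 3)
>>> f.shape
(5, 5)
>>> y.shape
(5, 23, 5)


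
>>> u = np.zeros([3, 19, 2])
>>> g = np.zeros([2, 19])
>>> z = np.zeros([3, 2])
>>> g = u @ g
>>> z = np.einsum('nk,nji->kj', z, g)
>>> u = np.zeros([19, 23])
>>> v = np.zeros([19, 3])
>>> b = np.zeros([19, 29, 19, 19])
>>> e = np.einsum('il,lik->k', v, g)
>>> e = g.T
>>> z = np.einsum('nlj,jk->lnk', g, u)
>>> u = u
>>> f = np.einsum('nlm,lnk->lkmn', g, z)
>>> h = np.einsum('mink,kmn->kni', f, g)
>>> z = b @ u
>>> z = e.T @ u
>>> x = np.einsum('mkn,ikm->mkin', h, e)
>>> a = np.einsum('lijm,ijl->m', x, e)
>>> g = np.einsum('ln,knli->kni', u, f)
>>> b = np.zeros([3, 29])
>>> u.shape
(19, 23)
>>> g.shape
(19, 23, 3)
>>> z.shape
(3, 19, 23)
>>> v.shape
(19, 3)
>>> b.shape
(3, 29)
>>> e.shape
(19, 19, 3)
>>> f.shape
(19, 23, 19, 3)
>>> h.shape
(3, 19, 23)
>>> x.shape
(3, 19, 19, 23)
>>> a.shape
(23,)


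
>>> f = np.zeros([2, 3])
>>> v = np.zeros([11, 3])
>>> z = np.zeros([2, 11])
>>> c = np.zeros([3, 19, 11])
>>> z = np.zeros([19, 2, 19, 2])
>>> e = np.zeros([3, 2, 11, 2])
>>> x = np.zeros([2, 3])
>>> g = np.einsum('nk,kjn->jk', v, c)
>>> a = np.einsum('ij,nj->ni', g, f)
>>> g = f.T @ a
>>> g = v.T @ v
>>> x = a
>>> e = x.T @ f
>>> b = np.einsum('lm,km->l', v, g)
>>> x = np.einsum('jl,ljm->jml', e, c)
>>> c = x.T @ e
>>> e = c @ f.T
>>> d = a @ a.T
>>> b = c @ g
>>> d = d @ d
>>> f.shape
(2, 3)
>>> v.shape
(11, 3)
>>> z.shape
(19, 2, 19, 2)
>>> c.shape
(3, 11, 3)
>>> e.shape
(3, 11, 2)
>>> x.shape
(19, 11, 3)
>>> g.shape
(3, 3)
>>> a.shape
(2, 19)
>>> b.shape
(3, 11, 3)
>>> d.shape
(2, 2)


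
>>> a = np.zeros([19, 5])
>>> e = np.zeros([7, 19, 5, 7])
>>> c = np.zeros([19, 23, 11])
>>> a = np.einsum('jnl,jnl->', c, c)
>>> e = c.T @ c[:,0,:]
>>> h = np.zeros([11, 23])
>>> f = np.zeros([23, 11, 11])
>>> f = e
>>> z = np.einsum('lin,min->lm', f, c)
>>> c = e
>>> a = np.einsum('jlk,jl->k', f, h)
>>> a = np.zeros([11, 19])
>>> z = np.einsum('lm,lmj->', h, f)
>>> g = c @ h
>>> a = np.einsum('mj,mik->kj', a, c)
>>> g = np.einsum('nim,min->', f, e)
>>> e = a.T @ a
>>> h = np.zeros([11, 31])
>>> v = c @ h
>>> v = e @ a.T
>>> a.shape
(11, 19)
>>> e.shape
(19, 19)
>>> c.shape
(11, 23, 11)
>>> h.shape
(11, 31)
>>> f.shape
(11, 23, 11)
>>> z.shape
()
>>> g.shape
()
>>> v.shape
(19, 11)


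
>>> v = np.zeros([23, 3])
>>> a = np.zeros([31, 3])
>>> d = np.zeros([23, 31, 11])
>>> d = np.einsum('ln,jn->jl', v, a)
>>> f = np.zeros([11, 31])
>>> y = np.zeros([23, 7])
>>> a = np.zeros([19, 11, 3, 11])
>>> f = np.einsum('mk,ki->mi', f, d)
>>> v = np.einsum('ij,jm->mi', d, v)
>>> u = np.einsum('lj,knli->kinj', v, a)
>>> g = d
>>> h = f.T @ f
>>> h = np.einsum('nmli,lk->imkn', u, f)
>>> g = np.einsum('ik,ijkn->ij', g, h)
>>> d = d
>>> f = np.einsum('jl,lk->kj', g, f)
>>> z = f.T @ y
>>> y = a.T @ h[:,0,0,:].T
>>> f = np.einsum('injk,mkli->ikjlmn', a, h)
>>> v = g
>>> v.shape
(31, 11)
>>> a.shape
(19, 11, 3, 11)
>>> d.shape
(31, 23)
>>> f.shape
(19, 11, 3, 23, 31, 11)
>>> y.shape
(11, 3, 11, 31)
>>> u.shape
(19, 11, 11, 31)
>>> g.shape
(31, 11)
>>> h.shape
(31, 11, 23, 19)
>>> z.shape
(31, 7)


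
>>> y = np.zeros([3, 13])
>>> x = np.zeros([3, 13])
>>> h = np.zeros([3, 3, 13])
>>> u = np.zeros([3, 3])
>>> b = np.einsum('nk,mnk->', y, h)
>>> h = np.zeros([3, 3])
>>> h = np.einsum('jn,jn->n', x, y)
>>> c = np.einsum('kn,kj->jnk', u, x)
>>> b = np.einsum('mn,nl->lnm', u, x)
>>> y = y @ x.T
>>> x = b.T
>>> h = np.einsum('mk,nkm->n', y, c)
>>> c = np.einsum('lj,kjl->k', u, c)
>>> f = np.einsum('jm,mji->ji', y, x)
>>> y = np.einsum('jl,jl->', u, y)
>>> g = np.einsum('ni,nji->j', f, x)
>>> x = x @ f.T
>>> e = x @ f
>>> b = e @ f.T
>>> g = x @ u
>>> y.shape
()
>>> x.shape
(3, 3, 3)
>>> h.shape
(13,)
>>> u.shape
(3, 3)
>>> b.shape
(3, 3, 3)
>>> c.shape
(13,)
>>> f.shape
(3, 13)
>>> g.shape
(3, 3, 3)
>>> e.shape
(3, 3, 13)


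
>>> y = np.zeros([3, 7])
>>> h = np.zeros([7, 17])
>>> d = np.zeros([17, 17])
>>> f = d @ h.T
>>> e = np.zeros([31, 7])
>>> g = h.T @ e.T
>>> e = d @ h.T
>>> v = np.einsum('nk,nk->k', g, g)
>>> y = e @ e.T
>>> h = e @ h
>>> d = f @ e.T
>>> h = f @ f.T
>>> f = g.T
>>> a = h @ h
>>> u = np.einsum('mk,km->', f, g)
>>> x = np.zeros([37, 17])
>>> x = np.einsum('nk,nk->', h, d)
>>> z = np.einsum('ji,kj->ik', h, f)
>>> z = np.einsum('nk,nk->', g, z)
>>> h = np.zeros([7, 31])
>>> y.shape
(17, 17)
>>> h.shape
(7, 31)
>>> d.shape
(17, 17)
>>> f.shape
(31, 17)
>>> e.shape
(17, 7)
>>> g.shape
(17, 31)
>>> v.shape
(31,)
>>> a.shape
(17, 17)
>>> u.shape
()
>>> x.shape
()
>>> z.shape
()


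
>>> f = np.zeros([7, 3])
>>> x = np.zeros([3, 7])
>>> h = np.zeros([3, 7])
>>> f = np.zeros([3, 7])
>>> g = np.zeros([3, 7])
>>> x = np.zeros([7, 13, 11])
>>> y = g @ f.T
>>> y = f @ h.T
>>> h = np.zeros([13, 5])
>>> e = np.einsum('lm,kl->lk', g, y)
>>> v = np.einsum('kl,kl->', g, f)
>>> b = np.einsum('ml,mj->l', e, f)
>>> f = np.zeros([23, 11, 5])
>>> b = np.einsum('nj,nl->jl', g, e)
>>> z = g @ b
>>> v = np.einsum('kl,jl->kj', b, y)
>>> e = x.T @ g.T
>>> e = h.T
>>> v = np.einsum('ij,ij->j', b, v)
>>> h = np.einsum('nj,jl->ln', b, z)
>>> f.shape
(23, 11, 5)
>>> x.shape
(7, 13, 11)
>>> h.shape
(3, 7)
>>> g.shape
(3, 7)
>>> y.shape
(3, 3)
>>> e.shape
(5, 13)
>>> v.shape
(3,)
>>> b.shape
(7, 3)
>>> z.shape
(3, 3)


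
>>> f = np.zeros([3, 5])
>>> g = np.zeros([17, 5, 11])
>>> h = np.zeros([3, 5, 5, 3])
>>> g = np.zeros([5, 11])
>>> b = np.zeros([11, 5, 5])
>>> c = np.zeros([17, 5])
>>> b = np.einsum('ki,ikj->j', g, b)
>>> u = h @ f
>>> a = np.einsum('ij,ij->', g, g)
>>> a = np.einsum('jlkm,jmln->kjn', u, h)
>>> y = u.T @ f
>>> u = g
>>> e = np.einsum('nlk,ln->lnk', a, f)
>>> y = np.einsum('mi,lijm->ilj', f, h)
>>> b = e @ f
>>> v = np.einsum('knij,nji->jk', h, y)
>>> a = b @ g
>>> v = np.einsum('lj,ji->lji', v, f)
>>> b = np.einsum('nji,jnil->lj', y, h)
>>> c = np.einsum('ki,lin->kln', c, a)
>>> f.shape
(3, 5)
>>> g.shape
(5, 11)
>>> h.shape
(3, 5, 5, 3)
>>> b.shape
(3, 3)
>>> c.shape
(17, 3, 11)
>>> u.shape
(5, 11)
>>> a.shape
(3, 5, 11)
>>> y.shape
(5, 3, 5)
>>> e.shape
(3, 5, 3)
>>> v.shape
(3, 3, 5)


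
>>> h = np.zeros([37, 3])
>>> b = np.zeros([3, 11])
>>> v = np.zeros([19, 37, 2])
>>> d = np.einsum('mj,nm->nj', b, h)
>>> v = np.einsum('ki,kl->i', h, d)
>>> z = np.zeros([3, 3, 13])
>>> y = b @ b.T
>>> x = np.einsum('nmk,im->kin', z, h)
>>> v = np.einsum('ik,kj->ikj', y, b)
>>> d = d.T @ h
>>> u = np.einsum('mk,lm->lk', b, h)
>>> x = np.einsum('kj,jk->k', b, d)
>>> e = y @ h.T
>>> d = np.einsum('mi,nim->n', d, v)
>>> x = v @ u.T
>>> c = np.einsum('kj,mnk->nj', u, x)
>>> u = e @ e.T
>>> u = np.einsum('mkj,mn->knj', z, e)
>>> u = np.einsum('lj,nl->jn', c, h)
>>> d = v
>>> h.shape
(37, 3)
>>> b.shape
(3, 11)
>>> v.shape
(3, 3, 11)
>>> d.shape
(3, 3, 11)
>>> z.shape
(3, 3, 13)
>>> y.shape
(3, 3)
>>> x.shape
(3, 3, 37)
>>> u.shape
(11, 37)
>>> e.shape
(3, 37)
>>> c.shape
(3, 11)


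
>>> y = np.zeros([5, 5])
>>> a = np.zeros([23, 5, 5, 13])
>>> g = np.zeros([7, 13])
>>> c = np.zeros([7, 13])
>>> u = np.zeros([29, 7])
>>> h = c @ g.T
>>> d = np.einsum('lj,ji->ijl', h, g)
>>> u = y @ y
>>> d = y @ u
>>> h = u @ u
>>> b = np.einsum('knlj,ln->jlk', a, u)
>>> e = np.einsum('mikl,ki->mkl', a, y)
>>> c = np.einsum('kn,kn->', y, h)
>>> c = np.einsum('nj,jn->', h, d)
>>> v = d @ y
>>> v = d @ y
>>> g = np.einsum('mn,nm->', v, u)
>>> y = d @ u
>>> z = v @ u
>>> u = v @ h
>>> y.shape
(5, 5)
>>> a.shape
(23, 5, 5, 13)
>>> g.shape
()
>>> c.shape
()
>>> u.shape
(5, 5)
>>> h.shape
(5, 5)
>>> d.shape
(5, 5)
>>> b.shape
(13, 5, 23)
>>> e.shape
(23, 5, 13)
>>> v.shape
(5, 5)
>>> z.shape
(5, 5)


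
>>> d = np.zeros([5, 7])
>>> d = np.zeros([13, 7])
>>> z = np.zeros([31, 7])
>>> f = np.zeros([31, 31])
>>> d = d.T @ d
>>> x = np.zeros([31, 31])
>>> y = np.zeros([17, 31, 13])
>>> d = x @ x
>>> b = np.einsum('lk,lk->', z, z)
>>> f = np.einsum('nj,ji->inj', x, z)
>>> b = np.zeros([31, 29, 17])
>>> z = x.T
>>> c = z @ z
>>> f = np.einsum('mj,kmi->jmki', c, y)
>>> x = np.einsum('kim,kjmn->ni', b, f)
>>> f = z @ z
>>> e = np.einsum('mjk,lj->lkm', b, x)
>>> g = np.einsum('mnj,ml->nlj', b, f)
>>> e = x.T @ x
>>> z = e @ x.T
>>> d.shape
(31, 31)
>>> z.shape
(29, 13)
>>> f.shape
(31, 31)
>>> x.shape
(13, 29)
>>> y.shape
(17, 31, 13)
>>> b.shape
(31, 29, 17)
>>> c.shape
(31, 31)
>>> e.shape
(29, 29)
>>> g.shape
(29, 31, 17)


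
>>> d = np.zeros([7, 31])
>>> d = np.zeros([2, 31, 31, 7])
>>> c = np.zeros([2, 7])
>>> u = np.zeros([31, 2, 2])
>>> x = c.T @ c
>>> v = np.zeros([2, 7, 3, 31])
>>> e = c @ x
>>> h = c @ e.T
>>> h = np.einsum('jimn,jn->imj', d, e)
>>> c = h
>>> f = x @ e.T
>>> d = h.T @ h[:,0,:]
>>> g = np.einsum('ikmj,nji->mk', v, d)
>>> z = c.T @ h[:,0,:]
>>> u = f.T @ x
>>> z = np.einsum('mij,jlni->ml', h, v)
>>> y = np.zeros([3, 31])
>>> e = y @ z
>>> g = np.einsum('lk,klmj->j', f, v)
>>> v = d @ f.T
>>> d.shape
(2, 31, 2)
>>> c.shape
(31, 31, 2)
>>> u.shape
(2, 7)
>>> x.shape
(7, 7)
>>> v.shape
(2, 31, 7)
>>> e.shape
(3, 7)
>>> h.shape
(31, 31, 2)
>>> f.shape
(7, 2)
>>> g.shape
(31,)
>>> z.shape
(31, 7)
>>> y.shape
(3, 31)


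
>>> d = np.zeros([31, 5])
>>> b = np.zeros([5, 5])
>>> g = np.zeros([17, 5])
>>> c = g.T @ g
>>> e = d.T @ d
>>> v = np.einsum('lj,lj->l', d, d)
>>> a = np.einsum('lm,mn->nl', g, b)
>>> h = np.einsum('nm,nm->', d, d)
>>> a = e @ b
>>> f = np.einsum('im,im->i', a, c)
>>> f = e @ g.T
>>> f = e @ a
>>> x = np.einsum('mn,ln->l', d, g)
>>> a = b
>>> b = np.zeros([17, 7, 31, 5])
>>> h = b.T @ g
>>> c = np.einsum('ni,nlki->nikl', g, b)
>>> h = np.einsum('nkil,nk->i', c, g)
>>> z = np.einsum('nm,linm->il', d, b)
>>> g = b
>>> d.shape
(31, 5)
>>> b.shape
(17, 7, 31, 5)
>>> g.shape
(17, 7, 31, 5)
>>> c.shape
(17, 5, 31, 7)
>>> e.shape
(5, 5)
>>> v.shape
(31,)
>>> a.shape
(5, 5)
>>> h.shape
(31,)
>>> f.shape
(5, 5)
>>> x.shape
(17,)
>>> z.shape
(7, 17)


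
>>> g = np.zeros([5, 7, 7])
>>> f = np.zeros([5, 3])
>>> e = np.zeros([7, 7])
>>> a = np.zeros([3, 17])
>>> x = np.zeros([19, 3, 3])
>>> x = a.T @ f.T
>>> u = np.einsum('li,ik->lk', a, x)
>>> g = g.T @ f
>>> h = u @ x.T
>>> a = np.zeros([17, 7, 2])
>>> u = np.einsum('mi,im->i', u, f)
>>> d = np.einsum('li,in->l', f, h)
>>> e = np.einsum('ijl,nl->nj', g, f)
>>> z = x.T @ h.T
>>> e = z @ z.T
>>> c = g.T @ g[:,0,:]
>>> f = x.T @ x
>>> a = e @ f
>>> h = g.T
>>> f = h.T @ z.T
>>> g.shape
(7, 7, 3)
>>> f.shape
(7, 7, 5)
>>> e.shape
(5, 5)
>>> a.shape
(5, 5)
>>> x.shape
(17, 5)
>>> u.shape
(5,)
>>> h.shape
(3, 7, 7)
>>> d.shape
(5,)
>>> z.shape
(5, 3)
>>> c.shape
(3, 7, 3)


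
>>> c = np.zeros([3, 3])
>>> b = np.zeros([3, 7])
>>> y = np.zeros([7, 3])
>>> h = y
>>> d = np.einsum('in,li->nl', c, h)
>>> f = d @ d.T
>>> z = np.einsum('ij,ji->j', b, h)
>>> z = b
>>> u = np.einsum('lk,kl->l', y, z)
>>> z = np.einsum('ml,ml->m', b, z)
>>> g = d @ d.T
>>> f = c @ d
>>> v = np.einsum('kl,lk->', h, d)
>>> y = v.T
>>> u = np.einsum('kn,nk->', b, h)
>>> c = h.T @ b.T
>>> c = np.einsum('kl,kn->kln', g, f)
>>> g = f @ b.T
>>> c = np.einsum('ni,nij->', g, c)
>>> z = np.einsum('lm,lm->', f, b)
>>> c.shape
()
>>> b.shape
(3, 7)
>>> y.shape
()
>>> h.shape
(7, 3)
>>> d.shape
(3, 7)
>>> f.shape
(3, 7)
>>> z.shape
()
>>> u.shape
()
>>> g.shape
(3, 3)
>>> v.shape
()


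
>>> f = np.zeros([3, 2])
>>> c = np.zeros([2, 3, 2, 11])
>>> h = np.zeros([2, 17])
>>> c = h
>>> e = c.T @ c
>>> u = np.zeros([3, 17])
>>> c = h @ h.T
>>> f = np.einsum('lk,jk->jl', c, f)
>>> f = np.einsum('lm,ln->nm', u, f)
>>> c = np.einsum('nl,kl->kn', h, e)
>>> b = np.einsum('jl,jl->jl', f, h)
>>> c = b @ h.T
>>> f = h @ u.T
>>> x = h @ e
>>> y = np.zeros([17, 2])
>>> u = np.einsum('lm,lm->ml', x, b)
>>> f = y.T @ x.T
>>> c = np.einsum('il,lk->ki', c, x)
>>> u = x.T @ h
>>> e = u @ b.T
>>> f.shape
(2, 2)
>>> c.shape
(17, 2)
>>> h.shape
(2, 17)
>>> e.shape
(17, 2)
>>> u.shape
(17, 17)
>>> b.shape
(2, 17)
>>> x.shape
(2, 17)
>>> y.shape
(17, 2)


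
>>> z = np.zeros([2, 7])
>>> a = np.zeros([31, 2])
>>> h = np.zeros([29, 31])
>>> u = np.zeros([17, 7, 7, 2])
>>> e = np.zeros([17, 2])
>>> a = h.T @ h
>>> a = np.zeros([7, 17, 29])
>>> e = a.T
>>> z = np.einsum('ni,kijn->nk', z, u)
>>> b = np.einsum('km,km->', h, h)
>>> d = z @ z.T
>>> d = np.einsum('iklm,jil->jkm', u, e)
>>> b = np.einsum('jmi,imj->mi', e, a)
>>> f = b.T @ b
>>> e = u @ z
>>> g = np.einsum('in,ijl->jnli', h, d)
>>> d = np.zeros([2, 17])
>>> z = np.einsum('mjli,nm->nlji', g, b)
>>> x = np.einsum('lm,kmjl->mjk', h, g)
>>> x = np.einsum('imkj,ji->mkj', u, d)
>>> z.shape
(17, 2, 31, 29)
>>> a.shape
(7, 17, 29)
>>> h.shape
(29, 31)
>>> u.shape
(17, 7, 7, 2)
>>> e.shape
(17, 7, 7, 17)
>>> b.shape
(17, 7)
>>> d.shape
(2, 17)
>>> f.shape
(7, 7)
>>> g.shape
(7, 31, 2, 29)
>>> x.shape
(7, 7, 2)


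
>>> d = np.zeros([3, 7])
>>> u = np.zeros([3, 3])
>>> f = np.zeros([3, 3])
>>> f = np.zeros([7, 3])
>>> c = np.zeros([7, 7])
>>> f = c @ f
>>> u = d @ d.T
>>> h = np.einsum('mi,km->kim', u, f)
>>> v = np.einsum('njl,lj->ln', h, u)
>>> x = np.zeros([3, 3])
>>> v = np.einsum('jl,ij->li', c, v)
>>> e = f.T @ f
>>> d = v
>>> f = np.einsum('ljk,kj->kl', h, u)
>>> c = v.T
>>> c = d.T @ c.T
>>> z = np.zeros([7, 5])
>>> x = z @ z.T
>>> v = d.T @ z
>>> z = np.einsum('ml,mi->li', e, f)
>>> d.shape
(7, 3)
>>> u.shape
(3, 3)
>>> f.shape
(3, 7)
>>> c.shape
(3, 3)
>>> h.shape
(7, 3, 3)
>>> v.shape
(3, 5)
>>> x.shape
(7, 7)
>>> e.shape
(3, 3)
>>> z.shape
(3, 7)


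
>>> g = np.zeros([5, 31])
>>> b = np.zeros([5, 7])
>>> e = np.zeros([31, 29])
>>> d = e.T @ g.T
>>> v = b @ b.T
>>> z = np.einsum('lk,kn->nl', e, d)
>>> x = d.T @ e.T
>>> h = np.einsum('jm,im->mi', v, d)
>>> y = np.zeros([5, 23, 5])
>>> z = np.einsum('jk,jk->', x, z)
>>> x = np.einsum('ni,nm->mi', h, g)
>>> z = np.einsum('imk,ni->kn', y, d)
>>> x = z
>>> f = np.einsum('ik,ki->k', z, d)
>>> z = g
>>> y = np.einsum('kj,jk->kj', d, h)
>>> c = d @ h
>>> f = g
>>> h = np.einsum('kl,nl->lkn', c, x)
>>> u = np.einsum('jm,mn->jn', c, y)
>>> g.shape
(5, 31)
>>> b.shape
(5, 7)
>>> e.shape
(31, 29)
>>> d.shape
(29, 5)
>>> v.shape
(5, 5)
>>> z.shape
(5, 31)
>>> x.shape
(5, 29)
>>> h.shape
(29, 29, 5)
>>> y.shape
(29, 5)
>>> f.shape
(5, 31)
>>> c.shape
(29, 29)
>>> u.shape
(29, 5)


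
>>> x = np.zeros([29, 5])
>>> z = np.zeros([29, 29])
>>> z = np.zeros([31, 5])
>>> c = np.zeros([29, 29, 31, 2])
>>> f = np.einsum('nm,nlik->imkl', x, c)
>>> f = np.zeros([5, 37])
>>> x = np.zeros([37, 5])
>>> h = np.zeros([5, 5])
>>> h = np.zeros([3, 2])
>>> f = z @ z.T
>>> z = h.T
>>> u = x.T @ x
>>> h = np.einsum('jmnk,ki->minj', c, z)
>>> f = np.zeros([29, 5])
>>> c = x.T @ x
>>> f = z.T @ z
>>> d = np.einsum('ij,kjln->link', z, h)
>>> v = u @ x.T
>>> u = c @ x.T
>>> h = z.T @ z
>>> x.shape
(37, 5)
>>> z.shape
(2, 3)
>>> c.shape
(5, 5)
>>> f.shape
(3, 3)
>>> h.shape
(3, 3)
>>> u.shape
(5, 37)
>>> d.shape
(31, 2, 29, 29)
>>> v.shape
(5, 37)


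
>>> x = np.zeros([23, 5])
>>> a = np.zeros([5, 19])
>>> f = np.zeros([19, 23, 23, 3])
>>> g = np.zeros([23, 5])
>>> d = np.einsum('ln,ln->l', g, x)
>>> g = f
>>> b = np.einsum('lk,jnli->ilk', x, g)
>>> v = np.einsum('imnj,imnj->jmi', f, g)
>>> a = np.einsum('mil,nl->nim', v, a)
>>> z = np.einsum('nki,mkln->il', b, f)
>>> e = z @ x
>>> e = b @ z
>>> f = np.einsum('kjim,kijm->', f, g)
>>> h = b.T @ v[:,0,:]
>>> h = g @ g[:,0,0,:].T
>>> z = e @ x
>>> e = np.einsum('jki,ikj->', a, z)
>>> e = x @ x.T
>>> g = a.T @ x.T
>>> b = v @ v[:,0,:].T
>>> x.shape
(23, 5)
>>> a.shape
(5, 23, 3)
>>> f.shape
()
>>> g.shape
(3, 23, 23)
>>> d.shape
(23,)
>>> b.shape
(3, 23, 3)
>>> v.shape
(3, 23, 19)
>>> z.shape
(3, 23, 5)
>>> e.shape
(23, 23)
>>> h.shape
(19, 23, 23, 19)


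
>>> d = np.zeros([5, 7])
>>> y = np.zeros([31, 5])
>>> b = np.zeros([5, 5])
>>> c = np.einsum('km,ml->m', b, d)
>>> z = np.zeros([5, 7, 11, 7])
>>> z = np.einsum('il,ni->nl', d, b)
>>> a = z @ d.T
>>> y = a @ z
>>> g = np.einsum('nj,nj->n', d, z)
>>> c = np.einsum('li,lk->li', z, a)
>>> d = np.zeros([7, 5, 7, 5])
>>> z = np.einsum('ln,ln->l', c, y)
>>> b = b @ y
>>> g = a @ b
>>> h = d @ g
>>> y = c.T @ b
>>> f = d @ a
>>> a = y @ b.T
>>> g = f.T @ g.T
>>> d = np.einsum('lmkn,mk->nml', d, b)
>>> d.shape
(5, 5, 7)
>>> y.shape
(7, 7)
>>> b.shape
(5, 7)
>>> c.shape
(5, 7)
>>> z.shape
(5,)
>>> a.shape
(7, 5)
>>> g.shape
(5, 7, 5, 5)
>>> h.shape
(7, 5, 7, 7)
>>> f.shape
(7, 5, 7, 5)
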